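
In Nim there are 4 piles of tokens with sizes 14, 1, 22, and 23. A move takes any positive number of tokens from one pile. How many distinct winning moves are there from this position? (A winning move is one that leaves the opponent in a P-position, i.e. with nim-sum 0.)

1

Compute the nim-sum pairwise:
14 XOR 1 = 15
15 XOR 22 = 25
25 XOR 23 = 14
The overall nim-sum is X = 14. A pile of size p has a winning move iff p XOR X < p (reduce it to p XOR X).
  14: 14 XOR 14 = 0 < 14 — winning move (to 0).
  1: 1 XOR 14 = 15 ≥ 1 — no move.
  22: 22 XOR 14 = 24 ≥ 22 — no move.
  23: 23 XOR 14 = 25 ≥ 23 — no move.
That gives 1 winning move.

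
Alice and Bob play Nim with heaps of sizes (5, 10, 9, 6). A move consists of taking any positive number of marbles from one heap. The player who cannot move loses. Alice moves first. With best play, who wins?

Bob wins

Nim-sum: 5 XOR 10 XOR 9 XOR 6 = 0.
The nim-sum is 0, so this is a P-position: the player to move is in a losing position under optimal play; Alice is about to move from it and so loses — Bob wins.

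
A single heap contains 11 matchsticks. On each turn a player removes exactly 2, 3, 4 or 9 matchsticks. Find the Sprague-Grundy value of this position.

2

Compute g(0), g(1), … for moves {2, 3, 4, 9}:
k:     0  1  2  3  4  5  6  7  8  9 10 11
g(k):  0  0  1  1  2  2  0  0  1  1  2  2
So g(11) = 2.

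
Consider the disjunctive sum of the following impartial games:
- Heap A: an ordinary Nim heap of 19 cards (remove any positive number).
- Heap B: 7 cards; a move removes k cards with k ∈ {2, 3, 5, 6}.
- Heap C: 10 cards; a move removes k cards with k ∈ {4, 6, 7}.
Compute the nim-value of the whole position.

18

Heap A is a plain Nim heap of size 19, so its Grundy value is 19.
Grundy values for heap B (subtraction set {2, 3, 5, 6}):
g(0) = mex{} = 0
g(1) = mex{} = 0
g(2) = mex{0} = 1
g(3) = mex{0} = 1
g(4) = mex{0,1} = 2
g(5) = mex{0,1} = 2
g(6) = mex{0,1,2} = 3
g(7) = mex{0,1,2} = 3
So g(7) = 3.
For heap C, compute g(0), g(1), … with moves {4, 6, 7}:
k:     0  1  2  3  4  5  6  7  8  9 10
g(k):  0  0  0  0  1  1  1  1  2  2  2
So g(10) = 2.
By the Sprague-Grundy theorem, the Grundy value of a sum of independent games is the XOR of the component values.
Combined value = 19 ⊕ 3 ⊕ 2 = 18.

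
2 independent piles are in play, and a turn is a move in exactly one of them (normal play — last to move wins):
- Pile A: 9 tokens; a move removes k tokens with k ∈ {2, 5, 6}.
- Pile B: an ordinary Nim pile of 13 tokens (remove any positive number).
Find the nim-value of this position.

Build the Grundy sequence for pile A with g(k) = mex{g(k−s) : s ∈ {2, 5, 6}, s ≤ k}:
g(0) = mex{} = 0
g(1) = mex{} = 0
g(2) = mex{0} = 1
g(3) = mex{0} = 1
g(4) = mex{1} = 0
g(5) = mex{0,1} = 2
g(6) = mex{0} = 1
g(7) = mex{0,1,2} = 3
g(8) = mex{1} = 0
g(9) = mex{0,1,3} = 2
So g(9) = 2.
Pile B is a plain Nim pile of size 13, so its Grundy value is 13.
By the Sprague-Grundy theorem, the Grundy value of a sum of independent games is the XOR of the component values.
Combined value = 2 ⊕ 13 = 15.

15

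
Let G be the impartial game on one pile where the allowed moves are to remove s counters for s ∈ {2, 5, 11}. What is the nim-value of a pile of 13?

Build the Grundy sequence with g(k) = mex{g(k−s) : s ∈ {2, 5, 11}, s ≤ k}:
k:     0  1  2  3  4  5  6  7  8  9 10 11 12 13
g(k):  0  0  1  1  0  2  1  0  0  1  1  2  2  3
So g(13) = 3.

3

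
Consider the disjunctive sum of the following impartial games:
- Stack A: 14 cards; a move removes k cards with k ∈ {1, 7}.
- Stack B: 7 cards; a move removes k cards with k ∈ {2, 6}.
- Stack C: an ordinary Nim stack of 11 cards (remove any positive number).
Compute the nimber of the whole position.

10

Grundy values for stack A (subtraction set {1, 7}):
g(0) = mex{} = 0
g(1) = mex{0} = 1
g(2) = mex{1} = 0
g(3) = mex{0} = 1
g(4) = mex{1} = 0
g(5) = mex{0} = 1
g(6) = mex{1} = 0
g(7) = mex{0} = 1
g(8) = mex{1} = 0
g(9) = mex{0} = 1
g(10) = mex{1} = 0
g(11) = mex{0} = 1
g(12) = mex{1} = 0
g(13) = mex{0} = 1
g(14) = mex{1} = 0
So g(14) = 0.
Grundy values for stack B (subtraction set {2, 6}):
k:     0  1  2  3  4  5  6  7
g(k):  0  0  1  1  0  0  1  1
So g(7) = 1.
Stack C is a plain Nim stack of size 11, so its Grundy value is 11.
By the Sprague-Grundy theorem, the Grundy value of a sum of independent games is the XOR of the component values.
Combined value = 0 XOR 1 XOR 11 = 10.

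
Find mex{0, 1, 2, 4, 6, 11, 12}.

3

The values 0, 1, 2 are all present; 3 is the first non-negative integer missing from the set.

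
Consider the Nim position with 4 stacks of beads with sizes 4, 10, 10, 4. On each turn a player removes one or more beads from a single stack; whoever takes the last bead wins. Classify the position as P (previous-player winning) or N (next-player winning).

P-position

Write each in binary and XOR column by column:
  0100  (4)
  1010  (10)
  1010  (10)
  0100  (4)
  ----
  0000  (0)
The nim-sum is 0, so this is a P-position: the player to move is in a losing position under optimal play.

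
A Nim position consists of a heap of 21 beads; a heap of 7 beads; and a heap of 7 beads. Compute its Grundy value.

21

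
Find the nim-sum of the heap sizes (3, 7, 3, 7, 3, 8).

Nim-sum: 3 XOR 7 XOR 3 XOR 7 XOR 3 XOR 8 = 11.

11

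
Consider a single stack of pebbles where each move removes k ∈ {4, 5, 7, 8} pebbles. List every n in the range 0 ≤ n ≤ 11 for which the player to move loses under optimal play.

Compute g(0), g(1), … for moves {4, 5, 7, 8}:
g(0) = mex{} = 0
g(1) = mex{} = 0
g(2) = mex{} = 0
g(3) = mex{} = 0
g(4) = mex{0} = 1
g(5) = mex{0} = 1
g(6) = mex{0} = 1
g(7) = mex{0} = 1
g(8) = mex{0,1} = 2
g(9) = mex{0,1} = 2
g(10) = mex{0,1} = 2
g(11) = mex{0,1} = 2
The P-positions (g = 0) in 0..11 are 0, 1, 2, 3.

0, 1, 2, 3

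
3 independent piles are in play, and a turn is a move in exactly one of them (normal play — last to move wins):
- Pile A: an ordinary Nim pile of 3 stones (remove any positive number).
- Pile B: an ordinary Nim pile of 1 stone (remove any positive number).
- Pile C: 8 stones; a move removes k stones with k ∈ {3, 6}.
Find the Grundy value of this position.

Pile A is a plain Nim pile of size 3, so its Grundy value is 3.
Pile B is a plain Nim pile of size 1, so its Grundy value is 1.
Build the Grundy sequence for pile C with g(k) = mex{g(k−s) : s ∈ {3, 6}, s ≤ k}:
k:     0  1  2  3  4  5  6  7  8
g(k):  0  0  0  1  1  1  2  2  2
So g(8) = 2.
By the Sprague-Grundy theorem, the Grundy value of a sum of independent games is the XOR of the component values.
Combined value = 3 XOR 1 XOR 2 = 0.

0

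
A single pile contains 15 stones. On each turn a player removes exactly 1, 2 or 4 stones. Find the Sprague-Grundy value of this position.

0

Compute g(0), g(1), … for moves {1, 2, 4}:
k:     0  1  2  3  4  5  6  7  8  9 10 11 12 13 14 15
g(k):  0  1  2  0  1  2  0  1  2  0  1  2  0  1  2  0
So g(15) = 0.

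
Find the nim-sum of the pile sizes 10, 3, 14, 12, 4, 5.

10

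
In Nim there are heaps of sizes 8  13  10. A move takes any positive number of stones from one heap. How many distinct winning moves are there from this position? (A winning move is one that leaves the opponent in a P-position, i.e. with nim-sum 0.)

Nim-sum: 8 XOR 13 XOR 10 = 15.
The overall nim-sum is X = 15. A heap of size p has a winning move iff p XOR X < p (reduce it to p XOR X).
  8: 8 XOR 15 = 7 < 8 — winning move (to 7).
  13: 13 XOR 15 = 2 < 13 — winning move (to 2).
  10: 10 XOR 15 = 5 < 10 — winning move (to 5).
That gives 3 winning moves.

3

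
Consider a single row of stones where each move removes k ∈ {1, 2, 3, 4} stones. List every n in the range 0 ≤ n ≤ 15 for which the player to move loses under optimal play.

0, 5, 10, 15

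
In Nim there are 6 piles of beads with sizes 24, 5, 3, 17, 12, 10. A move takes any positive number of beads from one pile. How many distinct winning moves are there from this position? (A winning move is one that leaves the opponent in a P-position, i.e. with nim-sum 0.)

3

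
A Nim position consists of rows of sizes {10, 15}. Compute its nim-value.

5

Bitwise XOR of the heap sizes:
  1010  (10)
  1111  (15)
  ----
  0101  (5)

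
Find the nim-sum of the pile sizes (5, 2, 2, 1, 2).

Compute the nim-sum pairwise:
5 ⊕ 2 = 7
7 ⊕ 2 = 5
5 ⊕ 1 = 4
4 ⊕ 2 = 6

6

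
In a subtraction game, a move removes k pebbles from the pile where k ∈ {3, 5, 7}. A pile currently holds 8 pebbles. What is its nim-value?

Build the Grundy sequence with g(k) = mex{g(k−s) : s ∈ {3, 5, 7}, s ≤ k}:
k:     0  1  2  3  4  5  6  7  8
g(k):  0  0  0  1  1  1  2  2  2
So g(8) = 2.

2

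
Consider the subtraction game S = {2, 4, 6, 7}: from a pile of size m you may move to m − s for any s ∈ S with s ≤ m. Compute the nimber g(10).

0

Compute g(0), g(1), … for moves {2, 4, 6, 7}:
g(0) = mex{} = 0
g(1) = mex{} = 0
g(2) = mex{0} = 1
g(3) = mex{0} = 1
g(4) = mex{0,1} = 2
g(5) = mex{0,1} = 2
g(6) = mex{0,1,2} = 3
g(7) = mex{0,1,2} = 3
g(8) = mex{0,1,2,3} = 4
g(9) = mex{1,2,3} = 0
g(10) = mex{1,2,3,4} = 0
So g(10) = 0.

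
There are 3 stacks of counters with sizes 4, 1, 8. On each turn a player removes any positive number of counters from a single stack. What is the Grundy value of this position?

Compute the nim-sum pairwise:
4 XOR 1 = 5
5 XOR 8 = 13

13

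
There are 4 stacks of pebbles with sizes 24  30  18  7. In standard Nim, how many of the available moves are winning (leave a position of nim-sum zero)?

Compute the nim-sum pairwise:
24 ^ 30 = 6
6 ^ 18 = 20
20 ^ 7 = 19
The overall nim-sum is X = 19. A stack of size p has a winning move iff p XOR X < p (reduce it to p XOR X).
  24: 24 XOR 19 = 11 < 24 — winning move (to 11).
  30: 30 XOR 19 = 13 < 30 — winning move (to 13).
  18: 18 XOR 19 = 1 < 18 — winning move (to 1).
  7: 7 XOR 19 = 20 ≥ 7 — no move.
That gives 3 winning moves.

3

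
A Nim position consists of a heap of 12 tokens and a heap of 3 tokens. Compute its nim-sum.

Compute the nim-sum pairwise:
12 ^ 3 = 15

15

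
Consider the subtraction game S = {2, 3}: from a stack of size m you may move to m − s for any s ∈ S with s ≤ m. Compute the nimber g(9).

2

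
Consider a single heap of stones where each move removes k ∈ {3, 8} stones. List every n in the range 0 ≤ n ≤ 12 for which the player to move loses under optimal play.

0, 1, 2, 6, 7, 11, 12

Compute g(0), g(1), … for moves {3, 8}:
k:     0  1  2  3  4  5  6  7  8  9 10 11 12
g(k):  0  0  0  1  1  1  0  0  2  1  1  0  0
The P-positions (g = 0) in 0..12 are 0, 1, 2, 6, 7, 11, 12.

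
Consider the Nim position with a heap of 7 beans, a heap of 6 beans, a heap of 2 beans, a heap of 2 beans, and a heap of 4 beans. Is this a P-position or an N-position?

N-position

Nim-sum: 7 ^ 6 ^ 2 ^ 2 ^ 4 = 5.
The nim-sum is 5 ≠ 0, so this is an N-position: the player to move can win.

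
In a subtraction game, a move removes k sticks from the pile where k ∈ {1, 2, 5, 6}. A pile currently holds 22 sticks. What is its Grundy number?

Build the Grundy sequence with g(k) = mex{g(k−s) : s ∈ {1, 2, 5, 6}, s ≤ k}:
k:     0  1  2  3  4  5  6  7  8  9 10 11 12 13 14 15 16 17 18 19 20 21 22
g(k):  0  1  2  0  1  2  3  0  1  2  0  1  2  3  0  1  2  0  1  2  3  0  1
So g(22) = 1.

1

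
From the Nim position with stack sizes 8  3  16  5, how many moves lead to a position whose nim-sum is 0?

1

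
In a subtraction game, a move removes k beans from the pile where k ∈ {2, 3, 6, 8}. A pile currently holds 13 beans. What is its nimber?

Grundy values for subtraction set {2, 3, 6, 8}:
k:     0  1  2  3  4  5  6  7  8  9 10 11 12 13
g(k):  0  0  1  1  2  0  3  1  2  2  0  3  1  2
So g(13) = 2.

2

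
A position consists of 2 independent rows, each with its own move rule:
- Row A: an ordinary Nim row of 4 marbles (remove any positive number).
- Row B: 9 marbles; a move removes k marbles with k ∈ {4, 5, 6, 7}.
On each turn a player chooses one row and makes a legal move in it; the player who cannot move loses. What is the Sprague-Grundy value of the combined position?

Row A is a plain Nim row of size 4, so its Grundy value is 4.
Grundy values for row B (subtraction set {4, 5, 6, 7}):
g(0) = mex{} = 0
g(1) = mex{} = 0
g(2) = mex{} = 0
g(3) = mex{} = 0
g(4) = mex{0} = 1
g(5) = mex{0} = 1
g(6) = mex{0} = 1
g(7) = mex{0} = 1
g(8) = mex{0,1} = 2
g(9) = mex{0,1} = 2
So g(9) = 2.
The value of a disjunctive sum is the nim-sum of the parts.
Combined value = 4 ⊕ 2 = 6.

6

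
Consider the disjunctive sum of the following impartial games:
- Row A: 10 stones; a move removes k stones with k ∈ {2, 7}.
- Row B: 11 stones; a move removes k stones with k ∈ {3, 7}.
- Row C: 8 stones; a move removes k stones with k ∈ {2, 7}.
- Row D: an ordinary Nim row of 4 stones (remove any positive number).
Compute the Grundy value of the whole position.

For row A, compute g(0), g(1), … with moves {2, 7}:
k:     0  1  2  3  4  5  6  7  8  9 10
g(k):  0  0  1  1  0  0  1  1  2  0  0
So g(10) = 0.
Build the Grundy sequence for row B with g(k) = mex{g(k−s) : s ∈ {3, 7}, s ≤ k}:
k:     0  1  2  3  4  5  6  7  8  9 10 11
g(k):  0  0  0  1  1  1  0  2  2  1  0  0
So g(11) = 0.
For row C, compute g(0), g(1), … with moves {2, 7}:
k:     0  1  2  3  4  5  6  7  8
g(k):  0  0  1  1  0  0  1  1  2
So g(8) = 2.
Row D is a plain Nim row of size 4, so its Grundy value is 4.
By the Sprague-Grundy theorem, the Grundy value of a sum of independent games is the XOR of the component values.
Combined value = 0 ⊕ 0 ⊕ 2 ⊕ 4 = 6.

6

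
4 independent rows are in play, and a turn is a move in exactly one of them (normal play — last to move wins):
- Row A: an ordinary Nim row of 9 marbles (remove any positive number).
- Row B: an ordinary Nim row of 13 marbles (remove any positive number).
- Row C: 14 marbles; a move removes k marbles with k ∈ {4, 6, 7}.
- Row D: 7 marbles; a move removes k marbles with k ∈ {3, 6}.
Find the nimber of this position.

6

Row A is a plain Nim row of size 9, so its Grundy value is 9.
Row B is a plain Nim row of size 13, so its Grundy value is 13.
Build the Grundy sequence for row C with g(k) = mex{g(k−s) : s ∈ {4, 6, 7}, s ≤ k}:
k:     0  1  2  3  4  5  6  7  8  9 10 11 12 13 14
g(k):  0  0  0  0  1  1  1  1  2  2  2  0  0  0  0
So g(14) = 0.
For row D, compute g(0), g(1), … with moves {3, 6}:
g(0) = mex{} = 0
g(1) = mex{} = 0
g(2) = mex{} = 0
g(3) = mex{0} = 1
g(4) = mex{0} = 1
g(5) = mex{0} = 1
g(6) = mex{0,1} = 2
g(7) = mex{0,1} = 2
So g(7) = 2.
The value of a disjunctive sum is the nim-sum of the parts.
Combined value = 9 ⊕ 13 ⊕ 0 ⊕ 2 = 6.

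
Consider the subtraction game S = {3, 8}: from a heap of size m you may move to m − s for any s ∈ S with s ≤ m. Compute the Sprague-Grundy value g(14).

Compute g(0), g(1), … for moves {3, 8}:
k:     0  1  2  3  4  5  6  7  8  9 10 11 12 13 14
g(k):  0  0  0  1  1  1  0  0  2  1  1  0  0  0  1
So g(14) = 1.

1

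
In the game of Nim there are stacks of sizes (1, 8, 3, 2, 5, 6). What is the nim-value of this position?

11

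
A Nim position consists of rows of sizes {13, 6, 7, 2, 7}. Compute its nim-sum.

9

Compute the nim-sum pairwise:
13 XOR 6 = 11
11 XOR 7 = 12
12 XOR 2 = 14
14 XOR 7 = 9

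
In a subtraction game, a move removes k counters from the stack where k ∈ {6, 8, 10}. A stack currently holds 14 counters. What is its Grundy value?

2

Grundy values for subtraction set {6, 8, 10}:
k:     0  1  2  3  4  5  6  7  8  9 10 11 12 13 14
g(k):  0  0  0  0  0  0  1  1  1  1  1  1  2  2  2
So g(14) = 2.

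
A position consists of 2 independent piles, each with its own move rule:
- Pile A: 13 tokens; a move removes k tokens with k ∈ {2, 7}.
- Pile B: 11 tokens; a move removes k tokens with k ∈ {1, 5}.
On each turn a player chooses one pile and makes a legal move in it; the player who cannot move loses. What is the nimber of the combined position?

1

Grundy values for pile A (subtraction set {2, 7}):
k:     0  1  2  3  4  5  6  7  8  9 10 11 12 13
g(k):  0  0  1  1  0  0  1  1  2  0  0  1  1  0
So g(13) = 0.
Build the Grundy sequence for pile B with g(k) = mex{g(k−s) : s ∈ {1, 5}, s ≤ k}:
g(0) = mex{} = 0
g(1) = mex{0} = 1
g(2) = mex{1} = 0
g(3) = mex{0} = 1
g(4) = mex{1} = 0
g(5) = mex{0} = 1
g(6) = mex{1} = 0
g(7) = mex{0} = 1
g(8) = mex{1} = 0
g(9) = mex{0} = 1
g(10) = mex{1} = 0
g(11) = mex{0} = 1
So g(11) = 1.
The value of a disjunctive sum is the nim-sum of the parts.
Combined value = 0 ⊕ 1 = 1.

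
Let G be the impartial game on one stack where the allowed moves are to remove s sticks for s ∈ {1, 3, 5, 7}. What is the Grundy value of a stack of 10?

0

Build the Grundy sequence with g(k) = mex{g(k−s) : s ∈ {1, 3, 5, 7}, s ≤ k}:
g(0) = mex{} = 0
g(1) = mex{0} = 1
g(2) = mex{1} = 0
g(3) = mex{0} = 1
g(4) = mex{1} = 0
g(5) = mex{0} = 1
g(6) = mex{1} = 0
g(7) = mex{0} = 1
g(8) = mex{1} = 0
g(9) = mex{0} = 1
g(10) = mex{1} = 0
So g(10) = 0.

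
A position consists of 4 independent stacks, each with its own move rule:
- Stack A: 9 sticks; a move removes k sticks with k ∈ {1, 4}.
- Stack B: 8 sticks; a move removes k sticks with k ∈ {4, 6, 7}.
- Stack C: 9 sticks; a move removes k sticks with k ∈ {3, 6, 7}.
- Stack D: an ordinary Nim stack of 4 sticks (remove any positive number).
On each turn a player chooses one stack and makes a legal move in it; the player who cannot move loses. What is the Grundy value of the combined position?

7

For stack A, compute g(0), g(1), … with moves {1, 4}:
k:     0  1  2  3  4  5  6  7  8  9
g(k):  0  1  0  1  2  0  1  0  1  2
So g(9) = 2.
Build the Grundy sequence for stack B with g(k) = mex{g(k−s) : s ∈ {4, 6, 7}, s ≤ k}:
g(0) = mex{} = 0
g(1) = mex{} = 0
g(2) = mex{} = 0
g(3) = mex{} = 0
g(4) = mex{0} = 1
g(5) = mex{0} = 1
g(6) = mex{0} = 1
g(7) = mex{0} = 1
g(8) = mex{0,1} = 2
So g(8) = 2.
Grundy values for stack C (subtraction set {3, 6, 7}):
k:     0  1  2  3  4  5  6  7  8  9
g(k):  0  0  0  1  1  1  2  2  2  3
So g(9) = 3.
Stack D is a plain Nim stack of size 4, so its Grundy value is 4.
The value of a disjunctive sum is the nim-sum of the parts.
Combined value = 2 ⊕ 2 ⊕ 3 ⊕ 4 = 7.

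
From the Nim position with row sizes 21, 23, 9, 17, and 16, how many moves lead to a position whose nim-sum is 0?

Bitwise XOR of the heap sizes:
  10101  (21)
  10111  (23)
  01001  (9)
  10001  (17)
  10000  (16)
  -----
  01010  (10)
The overall nim-sum is X = 10. A row of size p has a winning move iff p XOR X < p (reduce it to p XOR X).
  21: 21 XOR 10 = 31 ≥ 21 — no move.
  23: 23 XOR 10 = 29 ≥ 23 — no move.
  9: 9 XOR 10 = 3 < 9 — winning move (to 3).
  17: 17 XOR 10 = 27 ≥ 17 — no move.
  16: 16 XOR 10 = 26 ≥ 16 — no move.
That gives 1 winning move.

1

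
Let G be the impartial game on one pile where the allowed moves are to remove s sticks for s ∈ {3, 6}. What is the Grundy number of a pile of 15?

Grundy values for subtraction set {3, 6}:
k:     0  1  2  3  4  5  6  7  8  9 10 11 12 13 14 15
g(k):  0  0  0  1  1  1  2  2  2  0  0  0  1  1  1  2
So g(15) = 2.

2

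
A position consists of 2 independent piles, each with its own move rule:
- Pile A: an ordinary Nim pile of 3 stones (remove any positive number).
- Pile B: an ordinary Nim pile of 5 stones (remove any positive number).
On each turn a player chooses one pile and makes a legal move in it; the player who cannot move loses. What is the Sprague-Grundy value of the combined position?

6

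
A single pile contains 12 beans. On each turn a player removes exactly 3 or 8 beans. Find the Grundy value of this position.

Build the Grundy sequence with g(k) = mex{g(k−s) : s ∈ {3, 8}, s ≤ k}:
g(0) = mex{} = 0
g(1) = mex{} = 0
g(2) = mex{} = 0
g(3) = mex{0} = 1
g(4) = mex{0} = 1
g(5) = mex{0} = 1
g(6) = mex{1} = 0
g(7) = mex{1} = 0
g(8) = mex{0,1} = 2
g(9) = mex{0} = 1
g(10) = mex{0} = 1
g(11) = mex{1,2} = 0
g(12) = mex{1} = 0
So g(12) = 0.

0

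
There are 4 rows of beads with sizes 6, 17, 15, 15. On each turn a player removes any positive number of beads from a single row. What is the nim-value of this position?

23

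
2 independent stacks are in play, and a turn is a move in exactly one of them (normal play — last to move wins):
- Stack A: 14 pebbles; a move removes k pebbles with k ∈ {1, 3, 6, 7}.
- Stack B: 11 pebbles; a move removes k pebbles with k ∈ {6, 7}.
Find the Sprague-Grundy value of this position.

1

For stack A, compute g(0), g(1), … with moves {1, 3, 6, 7}:
g(0) = mex{} = 0
g(1) = mex{0} = 1
g(2) = mex{1} = 0
g(3) = mex{0} = 1
g(4) = mex{1} = 0
g(5) = mex{0} = 1
g(6) = mex{0,1} = 2
g(7) = mex{0,1,2} = 3
g(8) = mex{0,1,3} = 2
g(9) = mex{0,1,2} = 3
g(10) = mex{0,1,3} = 2
g(11) = mex{0,1,2} = 3
g(12) = mex{1,2,3} = 0
g(13) = mex{0,2,3} = 1
g(14) = mex{1,2,3} = 0
So g(14) = 0.
Grundy values for stack B (subtraction set {6, 7}):
g(0) = mex{} = 0
g(1) = mex{} = 0
g(2) = mex{} = 0
g(3) = mex{} = 0
g(4) = mex{} = 0
g(5) = mex{} = 0
g(6) = mex{0} = 1
g(7) = mex{0} = 1
g(8) = mex{0} = 1
g(9) = mex{0} = 1
g(10) = mex{0} = 1
g(11) = mex{0} = 1
So g(11) = 1.
By the Sprague-Grundy theorem, the Grundy value of a sum of independent games is the XOR of the component values.
Combined value = 0 ⊕ 1 = 1.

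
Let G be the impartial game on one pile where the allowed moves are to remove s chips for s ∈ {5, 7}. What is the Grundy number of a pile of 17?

Compute g(0), g(1), … for moves {5, 7}:
k:     0  1  2  3  4  5  6  7  8  9 10 11 12 13 14 15 16 17
g(k):  0  0  0  0  0  1  1  1  1  1  2  2  0  0  0  0  0  1
So g(17) = 1.

1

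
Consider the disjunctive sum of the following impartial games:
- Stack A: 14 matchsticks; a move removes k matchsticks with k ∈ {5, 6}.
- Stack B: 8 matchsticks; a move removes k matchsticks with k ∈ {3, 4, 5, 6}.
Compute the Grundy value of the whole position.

2

Grundy values for stack A (subtraction set {5, 6}):
k:     0  1  2  3  4  5  6  7  8  9 10 11 12 13 14
g(k):  0  0  0  0  0  1  1  1  1  1  2  0  0  0  0
So g(14) = 0.
For stack B, compute g(0), g(1), … with moves {3, 4, 5, 6}:
k:     0  1  2  3  4  5  6  7  8
g(k):  0  0  0  1  1  1  2  2  2
So g(8) = 2.
The value of a disjunctive sum is the nim-sum of the parts.
Combined value = 0 ⊕ 2 = 2.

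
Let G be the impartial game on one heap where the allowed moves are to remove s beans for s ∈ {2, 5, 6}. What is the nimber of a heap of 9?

Build the Grundy sequence with g(k) = mex{g(k−s) : s ∈ {2, 5, 6}, s ≤ k}:
k:     0  1  2  3  4  5  6  7  8  9
g(k):  0  0  1  1  0  2  1  3  0  2
So g(9) = 2.

2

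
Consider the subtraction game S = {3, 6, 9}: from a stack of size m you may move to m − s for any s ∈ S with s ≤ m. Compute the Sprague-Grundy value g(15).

1

Grundy values for subtraction set {3, 6, 9}:
k:     0  1  2  3  4  5  6  7  8  9 10 11 12 13 14 15
g(k):  0  0  0  1  1  1  2  2  2  3  3  3  0  0  0  1
So g(15) = 1.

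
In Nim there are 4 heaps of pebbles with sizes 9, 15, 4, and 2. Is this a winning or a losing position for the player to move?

Nim-sum: 9 XOR 15 XOR 4 XOR 2 = 0.
The nim-sum is 0, so this is a P-position: the player to move is in a losing position under optimal play.

Losing position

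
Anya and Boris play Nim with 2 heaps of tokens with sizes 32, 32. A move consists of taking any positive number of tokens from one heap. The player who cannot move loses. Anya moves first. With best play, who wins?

Boris wins

Compute the nim-sum pairwise:
32 XOR 32 = 0
The nim-sum is 0, so this is a P-position: the player to move is in a losing position under optimal play; Anya is about to move from it and so loses — Boris wins.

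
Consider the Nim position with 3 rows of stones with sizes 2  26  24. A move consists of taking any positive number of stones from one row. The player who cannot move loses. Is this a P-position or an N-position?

In binary:
  00010  (2)
  11010  (26)
  11000  (24)
  -----
  00000  (0)
The nim-sum is 0, so this is a P-position: the player to move is in a losing position under optimal play.

P-position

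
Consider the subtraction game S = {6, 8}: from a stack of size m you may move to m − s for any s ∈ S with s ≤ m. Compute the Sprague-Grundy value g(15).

0

Build the Grundy sequence with g(k) = mex{g(k−s) : s ∈ {6, 8}, s ≤ k}:
k:     0  1  2  3  4  5  6  7  8  9 10 11 12 13 14 15
g(k):  0  0  0  0  0  0  1  1  1  1  1  1  2  2  0  0
So g(15) = 0.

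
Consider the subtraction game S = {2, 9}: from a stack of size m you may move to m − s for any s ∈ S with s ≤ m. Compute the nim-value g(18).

1

Compute g(0), g(1), … for moves {2, 9}:
k:     0  1  2  3  4  5  6  7  8  9 10 11 12 13 14 15 16 17 18
g(k):  0  0  1  1  0  0  1  1  0  2  1  0  0  1  1  0  0  1  1
So g(18) = 1.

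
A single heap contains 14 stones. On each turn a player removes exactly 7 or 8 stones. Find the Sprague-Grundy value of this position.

Build the Grundy sequence with g(k) = mex{g(k−s) : s ∈ {7, 8}, s ≤ k}:
k:     0  1  2  3  4  5  6  7  8  9 10 11 12 13 14
g(k):  0  0  0  0  0  0  0  1  1  1  1  1  1  1  2
So g(14) = 2.

2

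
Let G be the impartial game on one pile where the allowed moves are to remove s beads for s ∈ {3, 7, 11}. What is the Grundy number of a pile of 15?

0

Compute g(0), g(1), … for moves {3, 7, 11}:
k:     0  1  2  3  4  5  6  7  8  9 10 11 12 13 14 15
g(k):  0  0  0  1  1  1  0  2  2  1  0  3  2  1  0  0
So g(15) = 0.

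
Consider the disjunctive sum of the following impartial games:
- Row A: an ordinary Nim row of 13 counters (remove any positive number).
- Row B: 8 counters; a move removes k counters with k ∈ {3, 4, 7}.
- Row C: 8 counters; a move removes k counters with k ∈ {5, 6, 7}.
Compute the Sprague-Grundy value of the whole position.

Row A is a plain Nim row of size 13, so its Grundy value is 13.
Grundy values for row B (subtraction set {3, 4, 7}):
g(0) = mex{} = 0
g(1) = mex{} = 0
g(2) = mex{} = 0
g(3) = mex{0} = 1
g(4) = mex{0} = 1
g(5) = mex{0} = 1
g(6) = mex{0,1} = 2
g(7) = mex{0,1} = 2
g(8) = mex{0,1} = 2
So g(8) = 2.
Build the Grundy sequence for row C with g(k) = mex{g(k−s) : s ∈ {5, 6, 7}, s ≤ k}:
g(0) = mex{} = 0
g(1) = mex{} = 0
g(2) = mex{} = 0
g(3) = mex{} = 0
g(4) = mex{} = 0
g(5) = mex{0} = 1
g(6) = mex{0} = 1
g(7) = mex{0} = 1
g(8) = mex{0} = 1
So g(8) = 1.
The value of a disjunctive sum is the nim-sum of the parts.
Combined value = 13 XOR 2 XOR 1 = 14.

14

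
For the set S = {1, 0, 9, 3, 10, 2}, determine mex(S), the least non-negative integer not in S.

4

The values 0, 1, 2, 3 are all present; 4 is the first non-negative integer missing from the set.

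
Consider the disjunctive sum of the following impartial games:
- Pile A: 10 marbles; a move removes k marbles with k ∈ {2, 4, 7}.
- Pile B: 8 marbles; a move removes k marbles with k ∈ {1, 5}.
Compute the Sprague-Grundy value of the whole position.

2

Build the Grundy sequence for pile A with g(k) = mex{g(k−s) : s ∈ {2, 4, 7}, s ≤ k}:
k:     0  1  2  3  4  5  6  7  8  9 10
g(k):  0  0  1  1  2  2  0  3  1  0  2
So g(10) = 2.
Build the Grundy sequence for pile B with g(k) = mex{g(k−s) : s ∈ {1, 5}, s ≤ k}:
g(0) = mex{} = 0
g(1) = mex{0} = 1
g(2) = mex{1} = 0
g(3) = mex{0} = 1
g(4) = mex{1} = 0
g(5) = mex{0} = 1
g(6) = mex{1} = 0
g(7) = mex{0} = 1
g(8) = mex{1} = 0
So g(8) = 0.
By the Sprague-Grundy theorem, the Grundy value of a sum of independent games is the XOR of the component values.
Combined value = 2 ⊕ 0 = 2.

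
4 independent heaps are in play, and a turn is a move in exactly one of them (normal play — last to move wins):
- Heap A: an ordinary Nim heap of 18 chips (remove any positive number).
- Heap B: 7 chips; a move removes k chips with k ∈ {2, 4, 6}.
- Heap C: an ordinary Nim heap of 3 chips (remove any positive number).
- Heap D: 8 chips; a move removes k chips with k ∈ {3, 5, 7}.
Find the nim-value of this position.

Heap A is a plain Nim heap of size 18, so its Grundy value is 18.
For heap B, compute g(0), g(1), … with moves {2, 4, 6}:
k:     0  1  2  3  4  5  6  7
g(k):  0  0  1  1  2  2  3  3
So g(7) = 3.
Heap C is a plain Nim heap of size 3, so its Grundy value is 3.
Build the Grundy sequence for heap D with g(k) = mex{g(k−s) : s ∈ {3, 5, 7}, s ≤ k}:
k:     0  1  2  3  4  5  6  7  8
g(k):  0  0  0  1  1  1  2  2  2
So g(8) = 2.
The value of a disjunctive sum is the nim-sum of the parts.
Combined value = 18 XOR 3 XOR 3 XOR 2 = 16.

16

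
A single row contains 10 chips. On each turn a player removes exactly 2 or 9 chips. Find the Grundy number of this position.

Compute g(0), g(1), … for moves {2, 9}:
k:     0  1  2  3  4  5  6  7  8  9 10
g(k):  0  0  1  1  0  0  1  1  0  2  1
So g(10) = 1.

1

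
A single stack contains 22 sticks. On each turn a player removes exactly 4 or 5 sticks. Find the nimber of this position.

1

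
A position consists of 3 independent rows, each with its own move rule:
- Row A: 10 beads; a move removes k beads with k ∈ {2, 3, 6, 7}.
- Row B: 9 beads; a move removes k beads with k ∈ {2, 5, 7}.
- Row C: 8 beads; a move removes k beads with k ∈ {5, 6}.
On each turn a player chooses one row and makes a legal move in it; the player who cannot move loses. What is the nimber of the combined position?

3

For row A, compute g(0), g(1), … with moves {2, 3, 6, 7}:
g(0) = mex{} = 0
g(1) = mex{} = 0
g(2) = mex{0} = 1
g(3) = mex{0} = 1
g(4) = mex{0,1} = 2
g(5) = mex{1} = 0
g(6) = mex{0,1,2} = 3
g(7) = mex{0,2} = 1
g(8) = mex{0,1,3} = 2
g(9) = mex{1,3} = 0
g(10) = mex{1,2} = 0
So g(10) = 0.
Grundy values for row B (subtraction set {2, 5, 7}):
g(0) = mex{} = 0
g(1) = mex{} = 0
g(2) = mex{0} = 1
g(3) = mex{0} = 1
g(4) = mex{1} = 0
g(5) = mex{0,1} = 2
g(6) = mex{0} = 1
g(7) = mex{0,1,2} = 3
g(8) = mex{0,1} = 2
g(9) = mex{0,1,3} = 2
So g(9) = 2.
For row C, compute g(0), g(1), … with moves {5, 6}:
g(0) = mex{} = 0
g(1) = mex{} = 0
g(2) = mex{} = 0
g(3) = mex{} = 0
g(4) = mex{} = 0
g(5) = mex{0} = 1
g(6) = mex{0} = 1
g(7) = mex{0} = 1
g(8) = mex{0} = 1
So g(8) = 1.
By the Sprague-Grundy theorem, the Grundy value of a sum of independent games is the XOR of the component values.
Combined value = 0 ⊕ 2 ⊕ 1 = 3.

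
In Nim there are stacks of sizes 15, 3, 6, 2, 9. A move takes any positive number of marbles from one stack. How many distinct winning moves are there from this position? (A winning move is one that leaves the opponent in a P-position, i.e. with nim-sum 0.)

3

Write each in binary and XOR column by column:
  1111  (15)
  0011  (3)
  0110  (6)
  0010  (2)
  1001  (9)
  ----
  0001  (1)
The overall nim-sum is X = 1. A stack of size p has a winning move iff p XOR X < p (reduce it to p XOR X).
  15: 15 XOR 1 = 14 < 15 — winning move (to 14).
  3: 3 XOR 1 = 2 < 3 — winning move (to 2).
  6: 6 XOR 1 = 7 ≥ 6 — no move.
  2: 2 XOR 1 = 3 ≥ 2 — no move.
  9: 9 XOR 1 = 8 < 9 — winning move (to 8).
That gives 3 winning moves.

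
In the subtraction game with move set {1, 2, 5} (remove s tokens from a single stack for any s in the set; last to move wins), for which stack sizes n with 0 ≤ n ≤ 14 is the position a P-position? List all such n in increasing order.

0, 3, 6, 9, 12

Build the Grundy sequence with g(k) = mex{g(k−s) : s ∈ {1, 2, 5}, s ≤ k}:
g(0) = mex{} = 0
g(1) = mex{0} = 1
g(2) = mex{0,1} = 2
g(3) = mex{1,2} = 0
g(4) = mex{0,2} = 1
g(5) = mex{0,1} = 2
g(6) = mex{1,2} = 0
g(7) = mex{0,2} = 1
g(8) = mex{0,1} = 2
g(9) = mex{1,2} = 0
g(10) = mex{0,2} = 1
g(11) = mex{0,1} = 2
g(12) = mex{1,2} = 0
g(13) = mex{0,2} = 1
g(14) = mex{0,1} = 2
The P-positions (g = 0) in 0..14 are 0, 3, 6, 9, 12.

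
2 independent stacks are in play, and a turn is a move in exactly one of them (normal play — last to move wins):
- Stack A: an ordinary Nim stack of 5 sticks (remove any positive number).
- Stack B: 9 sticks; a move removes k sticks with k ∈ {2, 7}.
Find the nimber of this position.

5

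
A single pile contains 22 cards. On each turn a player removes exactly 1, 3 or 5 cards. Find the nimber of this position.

0

Build the Grundy sequence with g(k) = mex{g(k−s) : s ∈ {1, 3, 5}, s ≤ k}:
k:     0  1  2  3  4  5  6  7  8  9 10 11 12 13 14 15 16 17 18 19 20 21 22
g(k):  0  1  0  1  0  1  0  1  0  1  0  1  0  1  0  1  0  1  0  1  0  1  0
So g(22) = 0.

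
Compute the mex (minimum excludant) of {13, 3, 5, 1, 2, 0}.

4

The values 0, 1, 2, 3 are all present; 4 is the first non-negative integer missing from the set.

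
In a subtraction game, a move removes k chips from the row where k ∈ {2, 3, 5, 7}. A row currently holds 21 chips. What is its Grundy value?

1

Compute g(0), g(1), … for moves {2, 3, 5, 7}:
k:     0  1  2  3  4  5  6  7  8  9 10 11 12 13 14 15 16 17 18 19 20 21
g(k):  0  0  1  1  2  2  3  3  4  0  0  1  1  2  2  3  3  4  0  0  1  1
So g(21) = 1.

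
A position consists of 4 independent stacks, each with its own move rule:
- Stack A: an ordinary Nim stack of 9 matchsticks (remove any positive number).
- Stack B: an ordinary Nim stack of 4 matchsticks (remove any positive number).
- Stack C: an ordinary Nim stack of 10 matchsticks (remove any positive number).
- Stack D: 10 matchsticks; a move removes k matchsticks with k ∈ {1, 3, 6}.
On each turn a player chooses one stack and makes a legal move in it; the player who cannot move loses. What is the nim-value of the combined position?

6

Stack A is a plain Nim stack of size 9, so its Grundy value is 9.
Stack B is a plain Nim stack of size 4, so its Grundy value is 4.
Stack C is a plain Nim stack of size 10, so its Grundy value is 10.
Grundy values for stack D (subtraction set {1, 3, 6}):
g(0) = mex{} = 0
g(1) = mex{0} = 1
g(2) = mex{1} = 0
g(3) = mex{0} = 1
g(4) = mex{1} = 0
g(5) = mex{0} = 1
g(6) = mex{0,1} = 2
g(7) = mex{0,1,2} = 3
g(8) = mex{0,1,3} = 2
g(9) = mex{1,2} = 0
g(10) = mex{0,3} = 1
So g(10) = 1.
By the Sprague-Grundy theorem, the Grundy value of a sum of independent games is the XOR of the component values.
Combined value = 9 XOR 4 XOR 10 XOR 1 = 6.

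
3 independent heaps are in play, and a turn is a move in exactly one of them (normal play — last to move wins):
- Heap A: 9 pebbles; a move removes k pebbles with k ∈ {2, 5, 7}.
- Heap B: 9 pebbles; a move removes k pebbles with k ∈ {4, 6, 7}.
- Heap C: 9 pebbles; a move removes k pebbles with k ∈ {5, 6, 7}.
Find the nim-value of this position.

1

Build the Grundy sequence for heap A with g(k) = mex{g(k−s) : s ∈ {2, 5, 7}, s ≤ k}:
g(0) = mex{} = 0
g(1) = mex{} = 0
g(2) = mex{0} = 1
g(3) = mex{0} = 1
g(4) = mex{1} = 0
g(5) = mex{0,1} = 2
g(6) = mex{0} = 1
g(7) = mex{0,1,2} = 3
g(8) = mex{0,1} = 2
g(9) = mex{0,1,3} = 2
So g(9) = 2.
Grundy values for heap B (subtraction set {4, 6, 7}):
k:     0  1  2  3  4  5  6  7  8  9
g(k):  0  0  0  0  1  1  1  1  2  2
So g(9) = 2.
Grundy values for heap C (subtraction set {5, 6, 7}):
k:     0  1  2  3  4  5  6  7  8  9
g(k):  0  0  0  0  0  1  1  1  1  1
So g(9) = 1.
The value of a disjunctive sum is the nim-sum of the parts.
Combined value = 2 ⊕ 2 ⊕ 1 = 1.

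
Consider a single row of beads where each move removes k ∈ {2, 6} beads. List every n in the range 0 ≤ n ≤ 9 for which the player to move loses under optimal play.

0, 1, 4, 5, 8, 9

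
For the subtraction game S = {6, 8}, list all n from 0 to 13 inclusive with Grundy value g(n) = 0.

Grundy values for subtraction set {6, 8}:
k:     0  1  2  3  4  5  6  7  8  9 10 11 12 13
g(k):  0  0  0  0  0  0  1  1  1  1  1  1  2  2
The P-positions (g = 0) in 0..13 are 0, 1, 2, 3, 4, 5.

0, 1, 2, 3, 4, 5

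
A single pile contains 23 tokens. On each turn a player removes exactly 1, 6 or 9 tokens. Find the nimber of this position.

1

Grundy values for subtraction set {1, 6, 9}:
k:     0  1  2  3  4  5  6  7  8  9 10 11 12 13 14 15 16 17 18 19 20 21 22 23
g(k):  0  1  0  1  0  1  2  0  1  2  3  2  0  1  0  1  2  0  1  0  1  2  0  1
So g(23) = 1.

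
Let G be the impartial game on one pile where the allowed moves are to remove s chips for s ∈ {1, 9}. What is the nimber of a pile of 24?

0

Grundy values for subtraction set {1, 9}:
k:     0  1  2  3  4  5  6  7  8  9 10 11 12 13 14 15 16 17 18 19 20 21 22 23 24
g(k):  0  1  0  1  0  1  0  1  0  1  0  1  0  1  0  1  0  1  0  1  0  1  0  1  0
So g(24) = 0.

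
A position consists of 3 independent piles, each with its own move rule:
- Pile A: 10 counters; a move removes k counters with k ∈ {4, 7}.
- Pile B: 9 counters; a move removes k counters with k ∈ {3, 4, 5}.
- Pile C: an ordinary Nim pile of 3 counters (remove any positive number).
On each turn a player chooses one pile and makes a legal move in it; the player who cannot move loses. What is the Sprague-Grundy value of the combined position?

1

Build the Grundy sequence for pile A with g(k) = mex{g(k−s) : s ∈ {4, 7}, s ≤ k}:
k:     0  1  2  3  4  5  6  7  8  9 10
g(k):  0  0  0  0  1  1  1  1  2  2  2
So g(10) = 2.
For pile B, compute g(0), g(1), … with moves {3, 4, 5}:
k:     0  1  2  3  4  5  6  7  8  9
g(k):  0  0  0  1  1  1  2  2  0  0
So g(9) = 0.
Pile C is a plain Nim pile of size 3, so its Grundy value is 3.
The value of a disjunctive sum is the nim-sum of the parts.
Combined value = 2 XOR 0 XOR 3 = 1.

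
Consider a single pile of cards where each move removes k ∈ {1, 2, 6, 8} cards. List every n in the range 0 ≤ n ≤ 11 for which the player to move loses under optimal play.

0, 3, 7, 10

Build the Grundy sequence with g(k) = mex{g(k−s) : s ∈ {1, 2, 6, 8}, s ≤ k}:
k:     0  1  2  3  4  5  6  7  8  9 10 11
g(k):  0  1  2  0  1  2  3  0  1  2  0  1
The P-positions (g = 0) in 0..11 are 0, 3, 7, 10.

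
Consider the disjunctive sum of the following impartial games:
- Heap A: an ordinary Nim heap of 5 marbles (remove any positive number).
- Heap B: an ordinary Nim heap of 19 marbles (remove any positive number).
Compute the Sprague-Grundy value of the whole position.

22

Heap A is a plain Nim heap of size 5, so its Grundy value is 5.
Heap B is a plain Nim heap of size 19, so its Grundy value is 19.
By the Sprague-Grundy theorem, the Grundy value of a sum of independent games is the XOR of the component values.
Combined value = 5 ⊕ 19 = 22.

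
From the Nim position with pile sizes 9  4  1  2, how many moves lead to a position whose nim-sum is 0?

1

Write each in binary and XOR column by column:
  1001  (9)
  0100  (4)
  0001  (1)
  0010  (2)
  ----
  1110  (14)
The overall nim-sum is X = 14. A pile of size p has a winning move iff p XOR X < p (reduce it to p XOR X).
  9: 9 XOR 14 = 7 < 9 — winning move (to 7).
  4: 4 XOR 14 = 10 ≥ 4 — no move.
  1: 1 XOR 14 = 15 ≥ 1 — no move.
  2: 2 XOR 14 = 12 ≥ 2 — no move.
That gives 1 winning move.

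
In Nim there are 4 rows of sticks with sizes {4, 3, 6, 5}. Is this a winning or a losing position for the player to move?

Winning position

Compute the nim-sum pairwise:
4 ⊕ 3 = 7
7 ⊕ 6 = 1
1 ⊕ 5 = 4
The nim-sum is 4 ≠ 0, so this is an N-position: the player to move can win.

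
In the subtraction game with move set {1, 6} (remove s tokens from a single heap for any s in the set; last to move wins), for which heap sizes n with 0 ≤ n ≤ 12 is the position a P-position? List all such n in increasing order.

0, 2, 4, 7, 9, 11

Build the Grundy sequence with g(k) = mex{g(k−s) : s ∈ {1, 6}, s ≤ k}:
g(0) = mex{} = 0
g(1) = mex{0} = 1
g(2) = mex{1} = 0
g(3) = mex{0} = 1
g(4) = mex{1} = 0
g(5) = mex{0} = 1
g(6) = mex{0,1} = 2
g(7) = mex{1,2} = 0
g(8) = mex{0} = 1
g(9) = mex{1} = 0
g(10) = mex{0} = 1
g(11) = mex{1} = 0
g(12) = mex{0,2} = 1
The P-positions (g = 0) in 0..12 are 0, 2, 4, 7, 9, 11.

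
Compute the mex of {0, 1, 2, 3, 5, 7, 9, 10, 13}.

4

The values 0, 1, 2, 3 are all present; 4 is the first non-negative integer missing from the set.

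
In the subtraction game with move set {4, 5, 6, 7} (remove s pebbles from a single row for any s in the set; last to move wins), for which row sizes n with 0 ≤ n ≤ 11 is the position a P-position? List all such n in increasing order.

0, 1, 2, 3, 11

Grundy values for subtraction set {4, 5, 6, 7}:
k:     0  1  2  3  4  5  6  7  8  9 10 11
g(k):  0  0  0  0  1  1  1  1  2  2  2  0
The P-positions (g = 0) in 0..11 are 0, 1, 2, 3, 11.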